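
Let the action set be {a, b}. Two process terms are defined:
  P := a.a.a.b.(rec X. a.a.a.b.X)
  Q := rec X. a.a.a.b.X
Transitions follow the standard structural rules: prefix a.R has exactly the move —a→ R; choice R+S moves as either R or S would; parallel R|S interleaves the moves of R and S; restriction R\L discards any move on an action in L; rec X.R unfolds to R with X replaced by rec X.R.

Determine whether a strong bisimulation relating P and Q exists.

P's transition system — 5 states:
  s0 = a.a.a.b.(rec X. a.a.a.b.X) | —a→ s1
  s1 = a.a.b.(rec X. a.a.a.b.X) | —a→ s2
  s2 = a.b.(rec X. a.a.a.b.X) | —a→ s3
  s3 = b.(rec X. a.a.a.b.X) | —b→ s4
  s4 = rec X. a.a.a.b.X | —a→ s1
Q's transition system — 4 states:
  t0 = rec X. a.a.a.b.X | —a→ t1
  t1 = a.a.b.(rec X. a.a.a.b.X) | —a→ t2
  t2 = a.b.(rec X. a.a.a.b.X) | —a→ t3
  t3 = b.(rec X. a.a.a.b.X) | —b→ t0
Bisimilarity quotient blocks:
  B0 = {s0, s4, t0}
  B1 = {s1, t1}
  B2 = {s2, t2}
  B3 = {s3, t3}
s0 ∈ B0, t0 ∈ B0 → same block

YES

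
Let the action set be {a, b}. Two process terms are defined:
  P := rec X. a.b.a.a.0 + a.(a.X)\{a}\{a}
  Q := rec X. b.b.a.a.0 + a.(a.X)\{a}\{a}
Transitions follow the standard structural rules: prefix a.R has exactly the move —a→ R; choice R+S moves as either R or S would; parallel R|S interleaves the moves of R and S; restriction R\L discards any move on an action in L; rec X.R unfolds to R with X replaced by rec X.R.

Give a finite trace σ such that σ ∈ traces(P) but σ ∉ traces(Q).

ab

P's transition system — 6 states:
  p0 = rec X. a.b.a.a.0 + a.(a.X)\{a}\{a} has moves --a--▸ p1, --a--▸ p2
  p1 = (a.(rec X. a.b.a.a.0 + a.(a.X)\{a}\{a}))\{a}\{a} has moves (no moves)
  p2 = b.a.a.0 has moves --b--▸ p3
  p3 = a.a.0 has moves --a--▸ p4
  p4 = a.0 has moves --a--▸ p5
  p5 = 0 has moves (no moves)
Q's transition system — 6 states:
  q0 = rec X. b.b.a.a.0 + a.(a.X)\{a}\{a} has moves --a--▸ q1, --b--▸ q2
  q1 = (a.(rec X. b.b.a.a.0 + a.(a.X)\{a}\{a}))\{a}\{a} has moves (no moves)
  q2 = b.a.a.0 has moves --b--▸ q3
  q3 = a.a.0 has moves --a--▸ q4
  q4 = a.0 has moves --a--▸ q5
  q5 = 0 has moves (no moves)
Run σ = ⟨ab⟩ on P: start {p0}
  after a @ step 1: {p1, p2}
  after b @ step 2: {p3}
  P completes σ.
Run σ = ⟨ab⟩ on Q: start {q0}
  after a @ step 1: {q1}
  after b @ step 2: no successor for Q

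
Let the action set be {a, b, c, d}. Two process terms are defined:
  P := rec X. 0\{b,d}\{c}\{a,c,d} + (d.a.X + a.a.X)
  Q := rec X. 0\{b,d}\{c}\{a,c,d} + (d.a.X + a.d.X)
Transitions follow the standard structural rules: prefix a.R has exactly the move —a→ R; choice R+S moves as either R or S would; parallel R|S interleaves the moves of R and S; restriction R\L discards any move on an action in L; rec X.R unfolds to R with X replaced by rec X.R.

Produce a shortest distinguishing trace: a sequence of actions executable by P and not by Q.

aa

P's transition system — 2 states:
  s0 = rec X. 0\{b,d}\{c}\{a,c,d} + (d.a.X + a.a.X) → --a--▸ s1, --d--▸ s1
  s1 = a.(rec X. 0\{b,d}\{c}\{a,c,d} + (d.a.X + a.a.X)) → --a--▸ s0
Q's transition system — 3 states:
  t0 = rec X. 0\{b,d}\{c}\{a,c,d} + (d.a.X + a.d.X) → --a--▸ t1, --d--▸ t2
  t1 = d.(rec X. 0\{b,d}\{c}\{a,c,d} + (d.a.X + a.d.X)) → --d--▸ t0
  t2 = a.(rec X. 0\{b,d}\{c}\{a,c,d} + (d.a.X + a.d.X)) → --a--▸ t0
Trace ⟨aa⟩ through P, begin at {s0}:
  step 1 (a): {s1}
  step 2 (a): {s0}
  — P admits the full trace.
Trace ⟨aa⟩ through Q, begin at {t0}:
  step 1 (a): {t1}
  step 2 (a): ∅  — Q cannot continue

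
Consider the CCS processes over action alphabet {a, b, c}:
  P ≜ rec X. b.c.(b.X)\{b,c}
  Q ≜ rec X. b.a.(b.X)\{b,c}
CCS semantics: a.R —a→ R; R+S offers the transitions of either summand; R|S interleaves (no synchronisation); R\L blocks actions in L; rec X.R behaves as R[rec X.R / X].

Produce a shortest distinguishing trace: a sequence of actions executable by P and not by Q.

bc

LTS(P): 3 reachable states
  p0 = rec X. b.c.(b.X)\{b,c} ⊢ =b=> p1
  p1 = c.(b.(rec X. b.c.(b.X)\{b,c}))\{b,c} ⊢ =c=> p2
  p2 = (b.(rec X. b.c.(b.X)\{b,c}))\{b,c} ⊢ stopped
LTS(Q): 3 reachable states
  q0 = rec X. b.a.(b.X)\{b,c} ⊢ =b=> q1
  q1 = a.(b.(rec X. b.a.(b.X)\{b,c}))\{b,c} ⊢ =a=> q2
  q2 = (b.(rec X. b.a.(b.X)\{b,c}))\{b,c} ⊢ stopped
Executing bc from P (initial set {p0}):
  [1] b ⇒ {p1}
  [2] c ⇒ {p2}
  P completes σ.
Executing bc from Q (initial set {q0}):
  [1] b ⇒ {q1}
  [2] c ⇒ no successor for Q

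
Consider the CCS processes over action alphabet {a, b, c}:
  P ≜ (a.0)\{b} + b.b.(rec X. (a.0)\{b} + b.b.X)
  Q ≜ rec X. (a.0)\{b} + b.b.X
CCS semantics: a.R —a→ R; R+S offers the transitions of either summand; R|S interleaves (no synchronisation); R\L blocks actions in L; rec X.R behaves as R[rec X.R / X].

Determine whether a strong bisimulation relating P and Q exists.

YES

LTS(P): 4 reachable states
  p0 = (a.0)\{b} + b.b.(rec X. (a.0)\{b} + b.b.X) has moves -a-> p1, -b-> p2
  p1 = 0\{b} has moves (no moves)
  p2 = b.(rec X. (a.0)\{b} + b.b.X) has moves -b-> p3
  p3 = rec X. (a.0)\{b} + b.b.X has moves -a-> p1, -b-> p2
LTS(Q): 3 reachable states
  q0 = rec X. (a.0)\{b} + b.b.X has moves -a-> q1, -b-> q2
  q1 = 0\{b} has moves (no moves)
  q2 = b.(rec X. (a.0)\{b} + b.b.X) has moves -b-> q0
Coarsest stable partition (strong bisimilarity classes):
  B0 = {p0, p3, q0}
  B1 = {p1, q1}
  B2 = {p2, q2}
p0 ∈ B0, q0 ∈ B0 → same block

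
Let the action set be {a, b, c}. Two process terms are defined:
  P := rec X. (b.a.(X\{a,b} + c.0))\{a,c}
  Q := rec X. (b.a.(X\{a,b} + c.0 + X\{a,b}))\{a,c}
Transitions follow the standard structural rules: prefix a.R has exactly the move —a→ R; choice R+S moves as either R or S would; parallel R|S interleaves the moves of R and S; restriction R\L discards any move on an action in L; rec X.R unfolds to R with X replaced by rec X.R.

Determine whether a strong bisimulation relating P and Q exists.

Reachable graph of P (2 states):
  u0 = rec X. (b.a.(X\{a,b} + c.0))\{a,c} | --b--▸ u1
  u1 = (a.((rec X. (b.a.(X\{a,b} + c.0))\{a,c})\{a,b} + c.0))\{a,c} | stopped
Reachable graph of Q (2 states):
  v0 = rec X. (b.a.(X\{a,b} + c.0 + X\{a,b}))\{a,c} | --b--▸ v1
  v1 = (a.((rec X. (b.a.(X\{a,b} + c.0 + X\{a,b}))\{a,c})\{a,b} + c.0 + (rec X. (b.a.(X\{a,b} + c.0 + X\{a,b}))\{a,c})\{a,b}))\{a,c} | stopped
Coarsest stable partition (strong bisimilarity classes):
  B0 = {u0, v0}
  B1 = {u1, v1}
u0 ∈ B0, v0 ∈ B0 → same block

YES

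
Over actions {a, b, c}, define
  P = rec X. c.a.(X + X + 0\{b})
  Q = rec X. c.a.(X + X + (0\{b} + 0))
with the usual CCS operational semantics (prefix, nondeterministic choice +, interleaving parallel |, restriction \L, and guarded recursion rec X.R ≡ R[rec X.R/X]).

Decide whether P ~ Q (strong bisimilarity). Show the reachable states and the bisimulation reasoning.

P ~ Q

LTS(P): 3 reachable states
  u0 = rec X. c.a.(X + X + 0\{b}) | =c=> u1
  u1 = a.((rec X. c.a.(X + X + 0\{b})) + (rec X. c.a.(X + X + 0\{b})) + 0\{b}) | =a=> u2
  u2 = (rec X. c.a.(X + X + 0\{b})) + (rec X. c.a.(X + X + 0\{b})) + 0\{b} | =c=> u1
LTS(Q): 3 reachable states
  v0 = rec X. c.a.(X + X + (0\{b} + 0)) | =c=> v1
  v1 = a.((rec X. c.a.(X + X + (0\{b} + 0))) + (rec X. c.a.(X + X + (0\{b} + 0))) + (0\{b} + 0)) | =a=> v2
  v2 = (rec X. c.a.(X + X + (0\{b} + 0))) + (rec X. c.a.(X + X + (0\{b} + 0))) + (0\{b} + 0) | =c=> v1
Bisimilarity quotient blocks:
  B0 = {u0, u2, v0, v2}
  B1 = {u1, v1}
u0 ∈ B0, v0 ∈ B0 → same block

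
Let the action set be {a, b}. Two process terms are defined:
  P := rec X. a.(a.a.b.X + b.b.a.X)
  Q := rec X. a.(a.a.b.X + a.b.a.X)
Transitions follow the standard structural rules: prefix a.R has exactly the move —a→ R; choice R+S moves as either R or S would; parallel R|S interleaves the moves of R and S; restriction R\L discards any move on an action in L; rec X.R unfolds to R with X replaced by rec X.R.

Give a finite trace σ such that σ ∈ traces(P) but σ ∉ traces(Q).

LTS(P): 6 reachable states
  p0 = rec X. a.(a.a.b.X + b.b.a.X) → --a--▸ p1
  p1 = a.a.b.(rec X. a.(a.a.b.X + b.b.a.X)) + b.b.a.(rec X. a.(a.a.b.X + b.b.a.X)) → --a--▸ p2, --b--▸ p3
  p2 = a.b.(rec X. a.(a.a.b.X + b.b.a.X)) → --a--▸ p4
  p3 = b.a.(rec X. a.(a.a.b.X + b.b.a.X)) → --b--▸ p5
  p4 = b.(rec X. a.(a.a.b.X + b.b.a.X)) → --b--▸ p0
  p5 = a.(rec X. a.(a.a.b.X + b.b.a.X)) → --a--▸ p0
LTS(Q): 6 reachable states
  q0 = rec X. a.(a.a.b.X + a.b.a.X) → --a--▸ q1
  q1 = a.a.b.(rec X. a.(a.a.b.X + a.b.a.X)) + a.b.a.(rec X. a.(a.a.b.X + a.b.a.X)) → --a--▸ q2, --a--▸ q3
  q2 = a.b.(rec X. a.(a.a.b.X + a.b.a.X)) → --a--▸ q4
  q3 = b.a.(rec X. a.(a.a.b.X + a.b.a.X)) → --b--▸ q5
  q4 = b.(rec X. a.(a.a.b.X + a.b.a.X)) → --b--▸ q0
  q5 = a.(rec X. a.(a.a.b.X + a.b.a.X)) → --a--▸ q0
Trace ⟨ab⟩ through P, begin at {p0}:
  step 1 (a): {p1}
  step 2 (b): {p3}
  P completes σ.
Trace ⟨ab⟩ through Q, begin at {q0}:
  step 1 (a): {q1}
  step 2 (b): ∅ (Q stuck)

ab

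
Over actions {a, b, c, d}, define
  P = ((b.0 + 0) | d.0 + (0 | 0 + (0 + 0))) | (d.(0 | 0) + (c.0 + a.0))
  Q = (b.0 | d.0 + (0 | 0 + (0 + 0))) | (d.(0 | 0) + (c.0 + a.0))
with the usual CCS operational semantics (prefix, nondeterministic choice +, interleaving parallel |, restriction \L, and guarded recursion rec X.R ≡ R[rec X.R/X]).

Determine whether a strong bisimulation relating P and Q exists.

P ~ Q

P's transition system — 12 states:
  m0 = ((b.0 + 0) | d.0 + (0 | 0 + (0 + 0))) | (d.(0 | 0) + (c.0 + a.0)) :: —a→ m1, —b→ m2, —c→ m1, —d→ m3, —d→ m4
  m1 = ((b.0 + 0) | d.0 + (0 | 0 + (0 + 0))) | 0 :: —b→ m5, —d→ m6
  m2 = 0 | d.0 | (d.(0 | 0) + (c.0 + a.0)) :: —a→ m5, —c→ m5, —d→ m7, —d→ m8
  m3 = ((b.0 + 0) | d.0 + (0 | 0 + (0 + 0))) | (0 | 0) :: —b→ m8, —d→ m9
  m4 = (b.0 + 0) | 0 | (d.(0 | 0) + (c.0 + a.0)) :: —a→ m6, —b→ m7, —c→ m6, —d→ m9
  m5 = 0 | d.0 | 0 :: —d→ m10
  m6 = (b.0 + 0) | 0 | 0 :: —b→ m10
  m7 = 0 | 0 | (d.(0 | 0) + (c.0 + a.0)) :: —a→ m10, —c→ m10, —d→ m11
  m8 = 0 | d.0 | (0 | 0) :: —d→ m11
  m9 = (b.0 + 0) | 0 | (0 | 0) :: —b→ m11
  m10 = 0 | 0 | 0 :: deadlocked
  m11 = 0 | 0 | (0 | 0) :: deadlocked
Q's transition system — 12 states:
  n0 = (b.0 | d.0 + (0 | 0 + (0 + 0))) | (d.(0 | 0) + (c.0 + a.0)) :: —a→ n1, —b→ n2, —c→ n1, —d→ n3, —d→ n4
  n1 = (b.0 | d.0 + (0 | 0 + (0 + 0))) | 0 :: —b→ n5, —d→ n6
  n2 = 0 | d.0 | (d.(0 | 0) + (c.0 + a.0)) :: —a→ n5, —c→ n5, —d→ n7, —d→ n8
  n3 = (b.0 | d.0 + (0 | 0 + (0 + 0))) | (0 | 0) :: —b→ n8, —d→ n9
  n4 = b.0 | 0 | (d.(0 | 0) + (c.0 + a.0)) :: —a→ n6, —b→ n7, —c→ n6, —d→ n9
  n5 = 0 | d.0 | 0 :: —d→ n10
  n6 = b.0 | 0 | 0 :: —b→ n10
  n7 = 0 | 0 | (d.(0 | 0) + (c.0 + a.0)) :: —a→ n10, —c→ n10, —d→ n11
  n8 = 0 | d.0 | (0 | 0) :: —d→ n11
  n9 = b.0 | 0 | (0 | 0) :: —b→ n11
  n10 = 0 | 0 | 0 :: deadlocked
  n11 = 0 | 0 | (0 | 0) :: deadlocked
Partition-refinement fixed point:
  B0 = {m0, n0}
  B1 = {m4, n4}
  B2 = {m6, m9, n6, n9}
  B3 = {m10, m11, n10, n11}
  B4 = {m7, n7}
  B5 = {m1, m3, n1, n3}
  B6 = {m5, m8, n5, n8}
  B7 = {m2, n2}
m0 ∈ B0, n0 ∈ B0 → same block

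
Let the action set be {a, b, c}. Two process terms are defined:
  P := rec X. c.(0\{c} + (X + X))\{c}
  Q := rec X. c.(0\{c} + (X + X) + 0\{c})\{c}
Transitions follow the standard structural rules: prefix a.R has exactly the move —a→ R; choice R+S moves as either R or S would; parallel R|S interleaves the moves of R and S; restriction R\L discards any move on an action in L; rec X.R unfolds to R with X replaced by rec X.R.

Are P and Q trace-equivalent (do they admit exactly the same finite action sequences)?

trace-equivalent

P's transition system — 2 states:
  p0 = rec X. c.(0\{c} + (X + X))\{c} ⊢ =c=> p1
  p1 = (0\{c} + ((rec X. c.(0\{c} + (X + X))\{c}) + (rec X. c.(0\{c} + (X + X))\{c})))\{c} ⊢ stopped
Q's transition system — 2 states:
  q0 = rec X. c.(0\{c} + (X + X) + 0\{c})\{c} ⊢ =c=> q1
  q1 = (0\{c} + ((rec X. c.(0\{c} + (X + X) + 0\{c})\{c}) + (rec X. c.(0\{c} + (X + X) + 0\{c})\{c})) + 0\{c})\{c} ⊢ stopped
Bisimilarity quotient blocks:
  B0 = {p0, q0}
  B1 = {p1, q1}
p0 ∈ B0, q0 ∈ B0 → same block
Bisimilar ⇒ trace-equivalent.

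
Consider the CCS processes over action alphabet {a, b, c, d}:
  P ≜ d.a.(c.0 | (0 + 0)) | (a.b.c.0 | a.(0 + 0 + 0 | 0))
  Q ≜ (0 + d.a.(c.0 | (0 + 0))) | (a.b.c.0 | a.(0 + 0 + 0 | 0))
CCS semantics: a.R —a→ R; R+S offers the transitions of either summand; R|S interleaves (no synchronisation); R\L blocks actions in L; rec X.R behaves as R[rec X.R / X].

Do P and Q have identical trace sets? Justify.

LTS(P): 32 reachable states
  m0 = d.a.(c.0 | (0 + 0)) | (a.b.c.0 | a.(0 + 0 + 0 | 0)) :: --a--▸ m1, --a--▸ m2, --d--▸ m3
  m1 = d.a.(c.0 | (0 + 0)) | (a.b.c.0 | (0 + 0 + 0 | 0)) :: --a--▸ m4, --d--▸ m5
  m2 = d.a.(c.0 | (0 + 0)) | (b.c.0 | a.(0 + 0 + 0 | 0)) :: --a--▸ m4, --b--▸ m6, --d--▸ m7
  m3 = a.(c.0 | (0 + 0)) | (a.b.c.0 | a.(0 + 0 + 0 | 0)) :: --a--▸ m5, --a--▸ m7, --a--▸ m8
  m4 = d.a.(c.0 | (0 + 0)) | (b.c.0 | (0 + 0 + 0 | 0)) :: --b--▸ m9, --d--▸ m10
  m5 = a.(c.0 | (0 + 0)) | (a.b.c.0 | (0 + 0 + 0 | 0)) :: --a--▸ m10, --a--▸ m11
  m6 = d.a.(c.0 | (0 + 0)) | (c.0 | a.(0 + 0 + 0 | 0)) :: --a--▸ m9, --c--▸ m12, --d--▸ m13
  m7 = a.(c.0 | (0 + 0)) | (b.c.0 | a.(0 + 0 + 0 | 0)) :: --a--▸ m10, --a--▸ m14, --b--▸ m13
  m8 = c.0 | (0 + 0) | (a.b.c.0 | a.(0 + 0 + 0 | 0)) :: --a--▸ m11, --a--▸ m14, --c--▸ m15
  m9 = d.a.(c.0 | (0 + 0)) | (c.0 | (0 + 0 + 0 | 0)) :: --c--▸ m16, --d--▸ m17
  m10 = a.(c.0 | (0 + 0)) | (b.c.0 | (0 + 0 + 0 | 0)) :: --a--▸ m18, --b--▸ m17
  m11 = c.0 | (0 + 0) | (a.b.c.0 | (0 + 0 + 0 | 0)) :: --a--▸ m18, --c--▸ m19
  m12 = d.a.(c.0 | (0 + 0)) | (0 | a.(0 + 0 + 0 | 0)) :: --a--▸ m16, --d--▸ m20
  m13 = a.(c.0 | (0 + 0)) | (c.0 | a.(0 + 0 + 0 | 0)) :: --a--▸ m17, --a--▸ m21, --c--▸ m20
  m14 = c.0 | (0 + 0) | (b.c.0 | a.(0 + 0 + 0 | 0)) :: --a--▸ m18, --b--▸ m21, --c--▸ m22
  m15 = 0 | (0 + 0) | (a.b.c.0 | a.(0 + 0 + 0 | 0)) :: --a--▸ m19, --a--▸ m22
  m16 = d.a.(c.0 | (0 + 0)) | (0 | (0 + 0 + 0 | 0)) :: --d--▸ m23
  m17 = a.(c.0 | (0 + 0)) | (c.0 | (0 + 0 + 0 | 0)) :: --a--▸ m24, --c--▸ m23
  m18 = c.0 | (0 + 0) | (b.c.0 | (0 + 0 + 0 | 0)) :: --b--▸ m24, --c--▸ m25
  m19 = 0 | (0 + 0) | (a.b.c.0 | (0 + 0 + 0 | 0)) :: --a--▸ m25
  m20 = a.(c.0 | (0 + 0)) | (0 | a.(0 + 0 + 0 | 0)) :: --a--▸ m23, --a--▸ m26
  m21 = c.0 | (0 + 0) | (c.0 | a.(0 + 0 + 0 | 0)) :: --a--▸ m24, --c--▸ m26, --c--▸ m27
  m22 = 0 | (0 + 0) | (b.c.0 | a.(0 + 0 + 0 | 0)) :: --a--▸ m25, --b--▸ m27
  m23 = a.(c.0 | (0 + 0)) | (0 | (0 + 0 + 0 | 0)) :: --a--▸ m28
  m24 = c.0 | (0 + 0) | (c.0 | (0 + 0 + 0 | 0)) :: --c--▸ m28, --c--▸ m29
  m25 = 0 | (0 + 0) | (b.c.0 | (0 + 0 + 0 | 0)) :: --b--▸ m29
  m26 = c.0 | (0 + 0) | (0 | a.(0 + 0 + 0 | 0)) :: --a--▸ m28, --c--▸ m30
  m27 = 0 | (0 + 0) | (c.0 | a.(0 + 0 + 0 | 0)) :: --a--▸ m29, --c--▸ m30
  m28 = c.0 | (0 + 0) | (0 | (0 + 0 + 0 | 0)) :: --c--▸ m31
  m29 = 0 | (0 + 0) | (c.0 | (0 + 0 + 0 | 0)) :: --c--▸ m31
  m30 = 0 | (0 + 0) | (0 | a.(0 + 0 + 0 | 0)) :: --a--▸ m31
  m31 = 0 | (0 + 0) | (0 | (0 + 0 + 0 | 0)) :: (no moves)
LTS(Q): 32 reachable states
  n0 = (0 + d.a.(c.0 | (0 + 0))) | (a.b.c.0 | a.(0 + 0 + 0 | 0)) :: --a--▸ n1, --a--▸ n2, --d--▸ n3
  n1 = (0 + d.a.(c.0 | (0 + 0))) | (a.b.c.0 | (0 + 0 + 0 | 0)) :: --a--▸ n4, --d--▸ n5
  n2 = (0 + d.a.(c.0 | (0 + 0))) | (b.c.0 | a.(0 + 0 + 0 | 0)) :: --a--▸ n4, --b--▸ n6, --d--▸ n7
  n3 = a.(c.0 | (0 + 0)) | (a.b.c.0 | a.(0 + 0 + 0 | 0)) :: --a--▸ n5, --a--▸ n7, --a--▸ n8
  n4 = (0 + d.a.(c.0 | (0 + 0))) | (b.c.0 | (0 + 0 + 0 | 0)) :: --b--▸ n9, --d--▸ n10
  n5 = a.(c.0 | (0 + 0)) | (a.b.c.0 | (0 + 0 + 0 | 0)) :: --a--▸ n10, --a--▸ n11
  n6 = (0 + d.a.(c.0 | (0 + 0))) | (c.0 | a.(0 + 0 + 0 | 0)) :: --a--▸ n9, --c--▸ n12, --d--▸ n13
  n7 = a.(c.0 | (0 + 0)) | (b.c.0 | a.(0 + 0 + 0 | 0)) :: --a--▸ n10, --a--▸ n14, --b--▸ n13
  n8 = c.0 | (0 + 0) | (a.b.c.0 | a.(0 + 0 + 0 | 0)) :: --a--▸ n11, --a--▸ n14, --c--▸ n15
  n9 = (0 + d.a.(c.0 | (0 + 0))) | (c.0 | (0 + 0 + 0 | 0)) :: --c--▸ n16, --d--▸ n17
  n10 = a.(c.0 | (0 + 0)) | (b.c.0 | (0 + 0 + 0 | 0)) :: --a--▸ n18, --b--▸ n17
  n11 = c.0 | (0 + 0) | (a.b.c.0 | (0 + 0 + 0 | 0)) :: --a--▸ n18, --c--▸ n19
  n12 = (0 + d.a.(c.0 | (0 + 0))) | (0 | a.(0 + 0 + 0 | 0)) :: --a--▸ n16, --d--▸ n20
  n13 = a.(c.0 | (0 + 0)) | (c.0 | a.(0 + 0 + 0 | 0)) :: --a--▸ n17, --a--▸ n21, --c--▸ n20
  n14 = c.0 | (0 + 0) | (b.c.0 | a.(0 + 0 + 0 | 0)) :: --a--▸ n18, --b--▸ n21, --c--▸ n22
  n15 = 0 | (0 + 0) | (a.b.c.0 | a.(0 + 0 + 0 | 0)) :: --a--▸ n19, --a--▸ n22
  n16 = (0 + d.a.(c.0 | (0 + 0))) | (0 | (0 + 0 + 0 | 0)) :: --d--▸ n23
  n17 = a.(c.0 | (0 + 0)) | (c.0 | (0 + 0 + 0 | 0)) :: --a--▸ n24, --c--▸ n23
  n18 = c.0 | (0 + 0) | (b.c.0 | (0 + 0 + 0 | 0)) :: --b--▸ n24, --c--▸ n25
  n19 = 0 | (0 + 0) | (a.b.c.0 | (0 + 0 + 0 | 0)) :: --a--▸ n25
  n20 = a.(c.0 | (0 + 0)) | (0 | a.(0 + 0 + 0 | 0)) :: --a--▸ n23, --a--▸ n26
  n21 = c.0 | (0 + 0) | (c.0 | a.(0 + 0 + 0 | 0)) :: --a--▸ n24, --c--▸ n26, --c--▸ n27
  n22 = 0 | (0 + 0) | (b.c.0 | a.(0 + 0 + 0 | 0)) :: --a--▸ n25, --b--▸ n27
  n23 = a.(c.0 | (0 + 0)) | (0 | (0 + 0 + 0 | 0)) :: --a--▸ n28
  n24 = c.0 | (0 + 0) | (c.0 | (0 + 0 + 0 | 0)) :: --c--▸ n28, --c--▸ n29
  n25 = 0 | (0 + 0) | (b.c.0 | (0 + 0 + 0 | 0)) :: --b--▸ n29
  n26 = c.0 | (0 + 0) | (0 | a.(0 + 0 + 0 | 0)) :: --a--▸ n28, --c--▸ n30
  n27 = 0 | (0 + 0) | (c.0 | a.(0 + 0 + 0 | 0)) :: --a--▸ n29, --c--▸ n30
  n28 = c.0 | (0 + 0) | (0 | (0 + 0 + 0 | 0)) :: --c--▸ n31
  n29 = 0 | (0 + 0) | (c.0 | (0 + 0 + 0 | 0)) :: --c--▸ n31
  n30 = 0 | (0 + 0) | (0 | a.(0 + 0 + 0 | 0)) :: --a--▸ n31
  n31 = 0 | (0 + 0) | (0 | (0 + 0 + 0 | 0)) :: (no moves)
Coarsest stable partition (strong bisimilarity classes):
  B0 = {m0, n0}
  B1 = {m1, n1}
  B2 = {m4, n4}
  B3 = {m9, n9}
  B4 = {m17, n17}
  B5 = {m23, n23}
  B6 = {m28, m29, n28, n29}
  B7 = {m31, n31}
  B8 = {m24, n24}
  B9 = {m16, n16}
  B10 = {m10, n10}
  B11 = {m18, n18}
  B12 = {m25, n25}
  B13 = {m5, n5}
  B14 = {m11, n11}
  B15 = {m19, n19}
  B16 = {m3, n3}
  B17 = {m8, n8}
  B18 = {m14, n14}
  B19 = {m22, n22}
  B20 = {m26, m27, n26, n27}
  B21 = {m30, n30}
  B22 = {m21, n21}
  B23 = {m15, n15}
  B24 = {m7, n7}
  B25 = {m13, n13}
  B26 = {m20, n20}
  B27 = {m2, n2}
  B28 = {m6, n6}
  B29 = {m12, n12}
m0 ∈ B0, n0 ∈ B0 → same block
Bisimilar ⇒ trace-equivalent.

traces(P) = traces(Q)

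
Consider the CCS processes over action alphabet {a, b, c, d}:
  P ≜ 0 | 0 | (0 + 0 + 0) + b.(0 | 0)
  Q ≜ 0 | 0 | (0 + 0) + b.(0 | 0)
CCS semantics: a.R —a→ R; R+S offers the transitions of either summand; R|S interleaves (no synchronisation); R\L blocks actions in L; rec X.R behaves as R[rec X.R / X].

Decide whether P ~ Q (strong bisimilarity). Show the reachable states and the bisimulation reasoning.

bisimilar

LTS(P): 2 reachable states
  m0 = 0 | 0 | (0 + 0 + 0) + b.(0 | 0) :: =b=> m1
  m1 = 0 | 0 :: stopped
LTS(Q): 2 reachable states
  n0 = 0 | 0 | (0 + 0) + b.(0 | 0) :: =b=> n1
  n1 = 0 | 0 :: stopped
Coarsest stable partition (strong bisimilarity classes):
  B0 = {m0, n0}
  B1 = {m1, n1}
m0 ∈ B0, n0 ∈ B0 → same block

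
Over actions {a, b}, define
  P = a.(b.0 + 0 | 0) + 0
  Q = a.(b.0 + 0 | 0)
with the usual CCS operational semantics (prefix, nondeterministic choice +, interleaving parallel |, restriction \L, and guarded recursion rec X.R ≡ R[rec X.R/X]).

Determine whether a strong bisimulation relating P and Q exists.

LTS(P): 3 reachable states
  u0 = a.(b.0 + 0 | 0) + 0 | --a--▸ u1
  u1 = b.0 + 0 | 0 | --b--▸ u2
  u2 = 0 | ∅
LTS(Q): 3 reachable states
  v0 = a.(b.0 + 0 | 0) | --a--▸ v1
  v1 = b.0 + 0 | 0 | --b--▸ v2
  v2 = 0 | ∅
Bisimilarity quotient blocks:
  B0 = {u0, v0}
  B1 = {u1, v1}
  B2 = {u2, v2}
u0 ∈ B0, v0 ∈ B0 → same block

bisimilar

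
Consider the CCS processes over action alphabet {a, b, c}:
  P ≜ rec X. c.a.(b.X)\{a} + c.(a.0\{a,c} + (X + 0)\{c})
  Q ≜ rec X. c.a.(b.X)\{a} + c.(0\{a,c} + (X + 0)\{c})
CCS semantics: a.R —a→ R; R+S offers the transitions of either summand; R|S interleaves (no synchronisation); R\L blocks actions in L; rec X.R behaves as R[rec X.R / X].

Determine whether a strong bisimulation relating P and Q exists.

P's transition system — 8 states:
  u0 = rec X. c.a.(b.X)\{a} + c.(a.0\{a,c} + (X + 0)\{c}) → —c→ u1, —c→ u2
  u1 = a.(b.(rec X. c.a.(b.X)\{a} + c.(a.0\{a,c} + (X + 0)\{c})))\{a} → —a→ u3
  u2 = a.0\{a,c} + ((rec X. c.a.(b.X)\{a} + c.(a.0\{a,c} + (X + 0)\{c})) + 0)\{c} → —a→ u4
  u3 = (b.(rec X. c.a.(b.X)\{a} + c.(a.0\{a,c} + (X + 0)\{c})))\{a} → —b→ u5
  u4 = 0\{a,c} → stopped
  u5 = (rec X. c.a.(b.X)\{a} + c.(a.0\{a,c} + (X + 0)\{c}))\{a} → —c→ u6, —c→ u7
  u6 = (a.(b.(rec X. c.a.(b.X)\{a} + c.(a.0\{a,c} + (X + 0)\{c})))\{a})\{a} → stopped
  u7 = (a.0\{a,c} + ((rec X. c.a.(b.X)\{a} + c.(a.0\{a,c} + (X + 0)\{c})) + 0)\{c})\{a} → stopped
Q's transition system — 7 states:
  v0 = rec X. c.a.(b.X)\{a} + c.(0\{a,c} + (X + 0)\{c}) → —c→ v1, —c→ v2
  v1 = 0\{a,c} + ((rec X. c.a.(b.X)\{a} + c.(0\{a,c} + (X + 0)\{c})) + 0)\{c} → stopped
  v2 = a.(b.(rec X. c.a.(b.X)\{a} + c.(0\{a,c} + (X + 0)\{c})))\{a} → —a→ v3
  v3 = (b.(rec X. c.a.(b.X)\{a} + c.(0\{a,c} + (X + 0)\{c})))\{a} → —b→ v4
  v4 = (rec X. c.a.(b.X)\{a} + c.(0\{a,c} + (X + 0)\{c}))\{a} → —c→ v5, —c→ v6
  v5 = (0\{a,c} + ((rec X. c.a.(b.X)\{a} + c.(0\{a,c} + (X + 0)\{c})) + 0)\{c})\{a} → stopped
  v6 = (a.(b.(rec X. c.a.(b.X)\{a} + c.(0\{a,c} + (X + 0)\{c})))\{a})\{a} → stopped
Partition-refinement fixed point:
  B0 = {u0}
  B1 = {u1, v2}
  B2 = {u3, v3}
  B3 = {u5, v4}
  B4 = {u4, u6, u7, v1, v5, v6}
  B5 = {u2}
  B6 = {v0}
u0 ∈ B0, v0 ∈ B6 → different blocks

NO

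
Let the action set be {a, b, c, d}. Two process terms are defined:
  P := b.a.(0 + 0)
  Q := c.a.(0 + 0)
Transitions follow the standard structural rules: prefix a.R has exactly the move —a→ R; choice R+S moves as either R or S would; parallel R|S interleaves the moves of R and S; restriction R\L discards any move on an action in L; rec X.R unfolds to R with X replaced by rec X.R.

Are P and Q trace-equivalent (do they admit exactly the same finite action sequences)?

trace-distinct — witness ⟨b⟩

P's transition system — 3 states:
  p0 = b.a.(0 + 0) → =b=> p1
  p1 = a.(0 + 0) → =a=> p2
  p2 = 0 + 0 → (no moves)
Q's transition system — 3 states:
  q0 = c.a.(0 + 0) → =c=> q1
  q1 = a.(0 + 0) → =a=> q2
  q2 = 0 + 0 → (no moves)
Executing b from P (initial set {p0}):
  after b @ step 1: {p1}
  — P admits the full trace.
Executing b from Q (initial set {q0}):
  after b @ step 1: ∅  — Q cannot continue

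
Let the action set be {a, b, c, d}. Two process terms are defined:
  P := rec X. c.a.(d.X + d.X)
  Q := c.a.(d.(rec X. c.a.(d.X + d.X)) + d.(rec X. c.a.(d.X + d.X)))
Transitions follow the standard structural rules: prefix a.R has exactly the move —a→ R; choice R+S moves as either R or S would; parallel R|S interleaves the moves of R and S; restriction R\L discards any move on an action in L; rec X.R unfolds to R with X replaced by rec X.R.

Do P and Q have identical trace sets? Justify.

P's transition system — 3 states:
  m0 = rec X. c.a.(d.X + d.X) has moves --c--▸ m1
  m1 = a.(d.(rec X. c.a.(d.X + d.X)) + d.(rec X. c.a.(d.X + d.X))) has moves --a--▸ m2
  m2 = d.(rec X. c.a.(d.X + d.X)) + d.(rec X. c.a.(d.X + d.X)) has moves --d--▸ m0
Q's transition system — 4 states:
  n0 = c.a.(d.(rec X. c.a.(d.X + d.X)) + d.(rec X. c.a.(d.X + d.X))) has moves --c--▸ n1
  n1 = a.(d.(rec X. c.a.(d.X + d.X)) + d.(rec X. c.a.(d.X + d.X))) has moves --a--▸ n2
  n2 = d.(rec X. c.a.(d.X + d.X)) + d.(rec X. c.a.(d.X + d.X)) has moves --d--▸ n3
  n3 = rec X. c.a.(d.X + d.X) has moves --c--▸ n1
Bisimilarity quotient blocks:
  B0 = {m0, n0, n3}
  B1 = {m1, n1}
  B2 = {m2, n2}
m0 ∈ B0, n0 ∈ B0 → same block
Bisimilar ⇒ trace-equivalent.

YES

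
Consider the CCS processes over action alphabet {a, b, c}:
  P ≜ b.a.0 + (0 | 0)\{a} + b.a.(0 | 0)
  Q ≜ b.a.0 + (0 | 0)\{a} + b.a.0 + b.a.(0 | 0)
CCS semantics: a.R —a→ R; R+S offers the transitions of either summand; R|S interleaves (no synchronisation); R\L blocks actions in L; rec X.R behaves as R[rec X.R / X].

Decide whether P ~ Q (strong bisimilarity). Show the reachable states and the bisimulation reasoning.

P ~ Q

P's transition system — 5 states:
  s0 = b.a.0 + (0 | 0)\{a} + b.a.(0 | 0) ⊢ ··b··> s1, ··b··> s2
  s1 = a.(0 | 0) ⊢ ··a··> s3
  s2 = a.0 ⊢ ··a··> s4
  s3 = 0 | 0 ⊢ deadlocked
  s4 = 0 ⊢ deadlocked
Q's transition system — 5 states:
  t0 = b.a.0 + (0 | 0)\{a} + b.a.0 + b.a.(0 | 0) ⊢ ··b··> t1, ··b··> t2
  t1 = a.(0 | 0) ⊢ ··a··> t3
  t2 = a.0 ⊢ ··a··> t4
  t3 = 0 | 0 ⊢ deadlocked
  t4 = 0 ⊢ deadlocked
Bisimilarity quotient blocks:
  B0 = {s0, t0}
  B1 = {s1, s2, t1, t2}
  B2 = {s3, s4, t3, t4}
s0 ∈ B0, t0 ∈ B0 → same block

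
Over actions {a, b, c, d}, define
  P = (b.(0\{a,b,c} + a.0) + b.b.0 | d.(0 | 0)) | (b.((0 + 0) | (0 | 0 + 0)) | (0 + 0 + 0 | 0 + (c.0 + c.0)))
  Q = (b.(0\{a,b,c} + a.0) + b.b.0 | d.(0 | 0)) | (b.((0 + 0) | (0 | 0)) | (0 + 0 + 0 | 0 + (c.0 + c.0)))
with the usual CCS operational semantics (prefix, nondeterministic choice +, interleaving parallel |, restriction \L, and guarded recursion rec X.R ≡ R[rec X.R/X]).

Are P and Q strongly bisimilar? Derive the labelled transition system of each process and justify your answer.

LTS(P): 32 reachable states
  m0 = (b.(0\{a,b,c} + a.0) + b.b.0 | d.(0 | 0)) | (b.((0 + 0) | (0 | 0 + 0)) | (0 + 0 + 0 | 0 + (c.0 + c.0))) | ··b··> m1, ··b··> m2, ··b··> m3, ··c··> m4, ··d··> m5
  m1 = (0\{a,b,c} + a.0) | (b.((0 + 0) | (0 | 0 + 0)) | (0 + 0 + 0 | 0 + (c.0 + c.0))) | ··a··> m6, ··b··> m7, ··c··> m8
  m2 = (b.(0\{a,b,c} + a.0) + b.b.0 | d.(0 | 0)) | ((0 + 0) | (0 | 0 + 0) | (0 + 0 + 0 | 0 + (c.0 + c.0))) | ··b··> m7, ··b··> m9, ··c··> m10, ··d··> m11
  m3 = b.0 | d.(0 | 0) | (b.((0 + 0) | (0 | 0 + 0)) | (0 + 0 + 0 | 0 + (c.0 + c.0))) | ··b··> m12, ··b··> m9, ··c··> m13, ··d··> m14
  m4 = (b.(0\{a,b,c} + a.0) + b.b.0 | d.(0 | 0)) | (b.((0 + 0) | (0 | 0 + 0)) | 0) | ··b··> m10, ··b··> m13, ··b··> m8, ··d··> m15
  m5 = b.b.0 | (0 | 0) | (b.((0 + 0) | (0 | 0 + 0)) | (0 + 0 + 0 | 0 + (c.0 + c.0))) | ··b··> m11, ··b··> m14, ··c··> m15
  m6 = 0 | (b.((0 + 0) | (0 | 0 + 0)) | (0 + 0 + 0 | 0 + (c.0 + c.0))) | ··b··> m16, ··c··> m17
  m7 = (0\{a,b,c} + a.0) | ((0 + 0) | (0 | 0 + 0) | (0 + 0 + 0 | 0 + (c.0 + c.0))) | ··a··> m16, ··c··> m18
  m8 = (0\{a,b,c} + a.0) | (b.((0 + 0) | (0 | 0 + 0)) | 0) | ··a··> m17, ··b··> m18
  m9 = b.0 | d.(0 | 0) | ((0 + 0) | (0 | 0 + 0) | (0 + 0 + 0 | 0 + (c.0 + c.0))) | ··b··> m19, ··c··> m20, ··d··> m21
  m10 = (b.(0\{a,b,c} + a.0) + b.b.0 | d.(0 | 0)) | ((0 + 0) | (0 | 0 + 0) | 0) | ··b··> m18, ··b··> m20, ··d··> m22
  m11 = b.b.0 | (0 | 0) | ((0 + 0) | (0 | 0 + 0) | (0 + 0 + 0 | 0 + (c.0 + c.0))) | ··b··> m21, ··c··> m22
  m12 = 0 | d.(0 | 0) | (b.((0 + 0) | (0 | 0 + 0)) | (0 + 0 + 0 | 0 + (c.0 + c.0))) | ··b··> m19, ··c··> m23, ··d··> m24
  m13 = b.0 | d.(0 | 0) | (b.((0 + 0) | (0 | 0 + 0)) | 0) | ··b··> m20, ··b··> m23, ··d··> m25
  m14 = b.0 | (0 | 0) | (b.((0 + 0) | (0 | 0 + 0)) | (0 + 0 + 0 | 0 + (c.0 + c.0))) | ··b··> m21, ··b··> m24, ··c··> m25
  m15 = b.b.0 | (0 | 0) | (b.((0 + 0) | (0 | 0 + 0)) | 0) | ··b··> m22, ··b··> m25
  m16 = 0 | ((0 + 0) | (0 | 0 + 0) | (0 + 0 + 0 | 0 + (c.0 + c.0))) | ··c··> m26
  m17 = 0 | (b.((0 + 0) | (0 | 0 + 0)) | 0) | ··b··> m26
  m18 = (0\{a,b,c} + a.0) | ((0 + 0) | (0 | 0 + 0) | 0) | ··a··> m26
  m19 = 0 | d.(0 | 0) | ((0 + 0) | (0 | 0 + 0) | (0 + 0 + 0 | 0 + (c.0 + c.0))) | ··c··> m27, ··d··> m28
  m20 = b.0 | d.(0 | 0) | ((0 + 0) | (0 | 0 + 0) | 0) | ··b··> m27, ··d··> m29
  m21 = b.0 | (0 | 0) | ((0 + 0) | (0 | 0 + 0) | (0 + 0 + 0 | 0 + (c.0 + c.0))) | ··b··> m28, ··c··> m29
  m22 = b.b.0 | (0 | 0) | ((0 + 0) | (0 | 0 + 0) | 0) | ··b··> m29
  m23 = 0 | d.(0 | 0) | (b.((0 + 0) | (0 | 0 + 0)) | 0) | ··b··> m27, ··d··> m30
  m24 = 0 | (0 | 0) | (b.((0 + 0) | (0 | 0 + 0)) | (0 + 0 + 0 | 0 + (c.0 + c.0))) | ··b··> m28, ··c··> m30
  m25 = b.0 | (0 | 0) | (b.((0 + 0) | (0 | 0 + 0)) | 0) | ··b··> m29, ··b··> m30
  m26 = 0 | ((0 + 0) | (0 | 0 + 0) | 0) | stopped
  m27 = 0 | d.(0 | 0) | ((0 + 0) | (0 | 0 + 0) | 0) | ··d··> m31
  m28 = 0 | (0 | 0) | ((0 + 0) | (0 | 0 + 0) | (0 + 0 + 0 | 0 + (c.0 + c.0))) | ··c··> m31
  m29 = b.0 | (0 | 0) | ((0 + 0) | (0 | 0 + 0) | 0) | ··b··> m31
  m30 = 0 | (0 | 0) | (b.((0 + 0) | (0 | 0 + 0)) | 0) | ··b··> m31
  m31 = 0 | (0 | 0) | ((0 + 0) | (0 | 0 + 0) | 0) | stopped
LTS(Q): 32 reachable states
  n0 = (b.(0\{a,b,c} + a.0) + b.b.0 | d.(0 | 0)) | (b.((0 + 0) | (0 | 0)) | (0 + 0 + 0 | 0 + (c.0 + c.0))) | ··b··> n1, ··b··> n2, ··b··> n3, ··c··> n4, ··d··> n5
  n1 = (0\{a,b,c} + a.0) | (b.((0 + 0) | (0 | 0)) | (0 + 0 + 0 | 0 + (c.0 + c.0))) | ··a··> n6, ··b··> n7, ··c··> n8
  n2 = (b.(0\{a,b,c} + a.0) + b.b.0 | d.(0 | 0)) | ((0 + 0) | (0 | 0) | (0 + 0 + 0 | 0 + (c.0 + c.0))) | ··b··> n7, ··b··> n9, ··c··> n10, ··d··> n11
  n3 = b.0 | d.(0 | 0) | (b.((0 + 0) | (0 | 0)) | (0 + 0 + 0 | 0 + (c.0 + c.0))) | ··b··> n12, ··b··> n9, ··c··> n13, ··d··> n14
  n4 = (b.(0\{a,b,c} + a.0) + b.b.0 | d.(0 | 0)) | (b.((0 + 0) | (0 | 0)) | 0) | ··b··> n10, ··b··> n13, ··b··> n8, ··d··> n15
  n5 = b.b.0 | (0 | 0) | (b.((0 + 0) | (0 | 0)) | (0 + 0 + 0 | 0 + (c.0 + c.0))) | ··b··> n11, ··b··> n14, ··c··> n15
  n6 = 0 | (b.((0 + 0) | (0 | 0)) | (0 + 0 + 0 | 0 + (c.0 + c.0))) | ··b··> n16, ··c··> n17
  n7 = (0\{a,b,c} + a.0) | ((0 + 0) | (0 | 0) | (0 + 0 + 0 | 0 + (c.0 + c.0))) | ··a··> n16, ··c··> n18
  n8 = (0\{a,b,c} + a.0) | (b.((0 + 0) | (0 | 0)) | 0) | ··a··> n17, ··b··> n18
  n9 = b.0 | d.(0 | 0) | ((0 + 0) | (0 | 0) | (0 + 0 + 0 | 0 + (c.0 + c.0))) | ··b··> n19, ··c··> n20, ··d··> n21
  n10 = (b.(0\{a,b,c} + a.0) + b.b.0 | d.(0 | 0)) | ((0 + 0) | (0 | 0) | 0) | ··b··> n18, ··b··> n20, ··d··> n22
  n11 = b.b.0 | (0 | 0) | ((0 + 0) | (0 | 0) | (0 + 0 + 0 | 0 + (c.0 + c.0))) | ··b··> n21, ··c··> n22
  n12 = 0 | d.(0 | 0) | (b.((0 + 0) | (0 | 0)) | (0 + 0 + 0 | 0 + (c.0 + c.0))) | ··b··> n19, ··c··> n23, ··d··> n24
  n13 = b.0 | d.(0 | 0) | (b.((0 + 0) | (0 | 0)) | 0) | ··b··> n20, ··b··> n23, ··d··> n25
  n14 = b.0 | (0 | 0) | (b.((0 + 0) | (0 | 0)) | (0 + 0 + 0 | 0 + (c.0 + c.0))) | ··b··> n21, ··b··> n24, ··c··> n25
  n15 = b.b.0 | (0 | 0) | (b.((0 + 0) | (0 | 0)) | 0) | ··b··> n22, ··b··> n25
  n16 = 0 | ((0 + 0) | (0 | 0) | (0 + 0 + 0 | 0 + (c.0 + c.0))) | ··c··> n26
  n17 = 0 | (b.((0 + 0) | (0 | 0)) | 0) | ··b··> n26
  n18 = (0\{a,b,c} + a.0) | ((0 + 0) | (0 | 0) | 0) | ··a··> n26
  n19 = 0 | d.(0 | 0) | ((0 + 0) | (0 | 0) | (0 + 0 + 0 | 0 + (c.0 + c.0))) | ··c··> n27, ··d··> n28
  n20 = b.0 | d.(0 | 0) | ((0 + 0) | (0 | 0) | 0) | ··b··> n27, ··d··> n29
  n21 = b.0 | (0 | 0) | ((0 + 0) | (0 | 0) | (0 + 0 + 0 | 0 + (c.0 + c.0))) | ··b··> n28, ··c··> n29
  n22 = b.b.0 | (0 | 0) | ((0 + 0) | (0 | 0) | 0) | ··b··> n29
  n23 = 0 | d.(0 | 0) | (b.((0 + 0) | (0 | 0)) | 0) | ··b··> n27, ··d··> n30
  n24 = 0 | (0 | 0) | (b.((0 + 0) | (0 | 0)) | (0 + 0 + 0 | 0 + (c.0 + c.0))) | ··b··> n28, ··c··> n30
  n25 = b.0 | (0 | 0) | (b.((0 + 0) | (0 | 0)) | 0) | ··b··> n29, ··b··> n30
  n26 = 0 | ((0 + 0) | (0 | 0) | 0) | stopped
  n27 = 0 | d.(0 | 0) | ((0 + 0) | (0 | 0) | 0) | ··d··> n31
  n28 = 0 | (0 | 0) | ((0 + 0) | (0 | 0) | (0 + 0 + 0 | 0 + (c.0 + c.0))) | ··c··> n31
  n29 = b.0 | (0 | 0) | ((0 + 0) | (0 | 0) | 0) | ··b··> n31
  n30 = 0 | (0 | 0) | (b.((0 + 0) | (0 | 0)) | 0) | ··b··> n31
  n31 = 0 | (0 | 0) | ((0 + 0) | (0 | 0) | 0) | stopped
Coarsest stable partition (strong bisimilarity classes):
  B0 = {m0, n0}
  B1 = {m4, n4}
  B2 = {m8, n8}
  B3 = {m18, n18}
  B4 = {m26, m31, n26, n31}
  B5 = {m17, m29, m30, n17, n29, n30}
  B6 = {m10, n10}
  B7 = {m20, m23, n20, n23}
  B8 = {m27, n27}
  B9 = {m22, m25, n22, n25}
  B10 = {m15, n15}
  B11 = {m13, n13}
  B12 = {m2, n2}
  B13 = {m12, m9, n12, n9}
  B14 = {m19, n19}
  B15 = {m16, m28, n16, n28}
  B16 = {m21, m24, m6, n21, n24, n6}
  B17 = {m7, n7}
  B18 = {m11, m14, n11, n14}
  B19 = {m5, n5}
  B20 = {m3, n3}
  B21 = {m1, n1}
m0 ∈ B0, n0 ∈ B0 → same block

P ~ Q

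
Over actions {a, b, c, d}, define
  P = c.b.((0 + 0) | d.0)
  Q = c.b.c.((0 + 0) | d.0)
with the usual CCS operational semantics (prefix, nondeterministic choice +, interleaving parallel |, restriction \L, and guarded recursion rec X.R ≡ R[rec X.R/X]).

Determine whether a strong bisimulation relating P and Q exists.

NO

P's transition system — 4 states:
  s0 = c.b.((0 + 0) | d.0) → ··c··> s1
  s1 = b.((0 + 0) | d.0) → ··b··> s2
  s2 = (0 + 0) | d.0 → ··d··> s3
  s3 = (0 + 0) | 0 → ∅
Q's transition system — 5 states:
  t0 = c.b.c.((0 + 0) | d.0) → ··c··> t1
  t1 = b.c.((0 + 0) | d.0) → ··b··> t2
  t2 = c.((0 + 0) | d.0) → ··c··> t3
  t3 = (0 + 0) | d.0 → ··d··> t4
  t4 = (0 + 0) | 0 → ∅
Partition-refinement fixed point:
  B0 = {s0}
  B1 = {s1}
  B2 = {s2, t3}
  B3 = {s3, t4}
  B4 = {t0}
  B5 = {t1}
  B6 = {t2}
s0 ∈ B0, t0 ∈ B4 → different blocks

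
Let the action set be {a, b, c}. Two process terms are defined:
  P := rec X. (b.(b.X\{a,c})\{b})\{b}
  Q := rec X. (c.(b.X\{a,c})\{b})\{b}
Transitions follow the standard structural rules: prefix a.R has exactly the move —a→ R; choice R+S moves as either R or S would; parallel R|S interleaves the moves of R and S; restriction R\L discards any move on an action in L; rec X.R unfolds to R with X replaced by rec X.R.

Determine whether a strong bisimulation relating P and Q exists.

not bisimilar

P's transition system — 1 states:
  m0 = rec X. (b.(b.X\{a,c})\{b})\{b} → (no moves)
Q's transition system — 2 states:
  n0 = rec X. (c.(b.X\{a,c})\{b})\{b} → -c-> n1
  n1 = (b.(rec X. (c.(b.X\{a,c})\{b})\{b})\{a,c})\{b}\{b} → (no moves)
Partition-refinement fixed point:
  B0 = {m0, n1}
  B1 = {n0}
m0 ∈ B0, n0 ∈ B1 → different blocks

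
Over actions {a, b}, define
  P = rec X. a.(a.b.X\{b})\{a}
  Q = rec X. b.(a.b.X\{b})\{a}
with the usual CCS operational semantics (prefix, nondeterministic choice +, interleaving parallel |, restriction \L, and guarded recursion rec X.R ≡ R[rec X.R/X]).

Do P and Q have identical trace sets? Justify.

Reachable graph of P (2 states):
  u0 = rec X. a.(a.b.X\{b})\{a} → ··a··> u1
  u1 = (a.b.(rec X. a.(a.b.X\{b})\{a})\{b})\{a} → ·
Reachable graph of Q (2 states):
  v0 = rec X. b.(a.b.X\{b})\{a} → ··b··> v1
  v1 = (a.b.(rec X. b.(a.b.X\{b})\{a})\{b})\{a} → ·
Run σ = ⟨a⟩ on P: start {u0}
  after a @ step 1: {u1}
  ✓ P
Run σ = ⟨a⟩ on Q: start {v0}
  after a @ step 1: no successor for Q

trace-distinct — witness ⟨a⟩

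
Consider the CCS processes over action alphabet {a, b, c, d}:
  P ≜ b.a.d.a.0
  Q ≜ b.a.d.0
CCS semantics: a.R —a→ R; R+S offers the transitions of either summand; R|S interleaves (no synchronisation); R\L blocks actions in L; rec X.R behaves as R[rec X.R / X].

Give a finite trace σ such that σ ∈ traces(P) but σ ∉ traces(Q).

bada

Reachable graph of P (5 states):
  u0 = b.a.d.a.0 | —b→ u1
  u1 = a.d.a.0 | —a→ u2
  u2 = d.a.0 | —d→ u3
  u3 = a.0 | —a→ u4
  u4 = 0 | ·
Reachable graph of Q (4 states):
  v0 = b.a.d.0 | —b→ v1
  v1 = a.d.0 | —a→ v2
  v2 = d.0 | —d→ v3
  v3 = 0 | ·
Trace ⟨bada⟩ through P, begin at {u0}:
  after b @ step 1: {u1}
  after a @ step 2: {u2}
  after d @ step 3: {u3}
  after a @ step 4: {u4}
  — P admits the full trace.
Trace ⟨bada⟩ through Q, begin at {v0}:
  after b @ step 1: {v1}
  after a @ step 2: {v2}
  after d @ step 3: {v3}
  after a @ step 4: ∅ (Q stuck)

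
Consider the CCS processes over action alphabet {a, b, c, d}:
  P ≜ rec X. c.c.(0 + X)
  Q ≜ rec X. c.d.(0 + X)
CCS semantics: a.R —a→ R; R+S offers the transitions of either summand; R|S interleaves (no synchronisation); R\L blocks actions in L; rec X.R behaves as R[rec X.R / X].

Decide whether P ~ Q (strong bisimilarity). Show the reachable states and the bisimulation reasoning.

Reachable graph of P (3 states):
  p0 = rec X. c.c.(0 + X) ⊢ --c--▸ p1
  p1 = c.(0 + (rec X. c.c.(0 + X))) ⊢ --c--▸ p2
  p2 = 0 + (rec X. c.c.(0 + X)) ⊢ --c--▸ p1
Reachable graph of Q (3 states):
  q0 = rec X. c.d.(0 + X) ⊢ --c--▸ q1
  q1 = d.(0 + (rec X. c.d.(0 + X))) ⊢ --d--▸ q2
  q2 = 0 + (rec X. c.d.(0 + X)) ⊢ --c--▸ q1
Coarsest stable partition (strong bisimilarity classes):
  B0 = {p0, p1, p2}
  B1 = {q0, q2}
  B2 = {q1}
p0 ∈ B0, q0 ∈ B1 → different blocks

P ≁ Q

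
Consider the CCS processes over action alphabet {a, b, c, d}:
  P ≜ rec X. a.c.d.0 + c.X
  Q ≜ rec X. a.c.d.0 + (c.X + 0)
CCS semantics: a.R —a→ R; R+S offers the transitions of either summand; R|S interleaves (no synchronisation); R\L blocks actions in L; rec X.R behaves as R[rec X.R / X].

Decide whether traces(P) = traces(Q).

traces(P) = traces(Q)

Reachable graph of P (4 states):
  s0 = rec X. a.c.d.0 + c.X :: —a→ s1, —c→ s0
  s1 = c.d.0 :: —c→ s2
  s2 = d.0 :: —d→ s3
  s3 = 0 :: ·
Reachable graph of Q (4 states):
  t0 = rec X. a.c.d.0 + (c.X + 0) :: —a→ t1, —c→ t0
  t1 = c.d.0 :: —c→ t2
  t2 = d.0 :: —d→ t3
  t3 = 0 :: ·
Partition-refinement fixed point:
  B0 = {s0, t0}
  B1 = {s1, t1}
  B2 = {s2, t2}
  B3 = {s3, t3}
s0 ∈ B0, t0 ∈ B0 → same block
Bisimilar ⇒ trace-equivalent.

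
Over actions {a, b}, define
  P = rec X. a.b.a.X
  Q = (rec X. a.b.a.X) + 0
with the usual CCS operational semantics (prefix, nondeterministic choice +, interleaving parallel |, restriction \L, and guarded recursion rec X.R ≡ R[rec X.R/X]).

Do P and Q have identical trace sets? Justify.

LTS(P): 3 reachable states
  s0 = rec X. a.b.a.X → --a--▸ s1
  s1 = b.a.(rec X. a.b.a.X) → --b--▸ s2
  s2 = a.(rec X. a.b.a.X) → --a--▸ s0
LTS(Q): 4 reachable states
  t0 = (rec X. a.b.a.X) + 0 → --a--▸ t1
  t1 = b.a.(rec X. a.b.a.X) → --b--▸ t2
  t2 = a.(rec X. a.b.a.X) → --a--▸ t3
  t3 = rec X. a.b.a.X → --a--▸ t1
Partition-refinement fixed point:
  B0 = {s0, t0, t3}
  B1 = {s1, t1}
  B2 = {s2, t2}
s0 ∈ B0, t0 ∈ B0 → same block
Bisimilar ⇒ trace-equivalent.

trace-equivalent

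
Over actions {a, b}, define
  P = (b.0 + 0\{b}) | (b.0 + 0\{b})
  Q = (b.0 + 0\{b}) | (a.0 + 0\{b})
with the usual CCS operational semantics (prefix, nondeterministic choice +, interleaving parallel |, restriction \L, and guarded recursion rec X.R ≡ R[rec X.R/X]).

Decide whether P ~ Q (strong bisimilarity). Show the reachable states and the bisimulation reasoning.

Reachable graph of P (4 states):
  p0 = (b.0 + 0\{b}) | (b.0 + 0\{b}) :: —b→ p1, —b→ p2
  p1 = (b.0 + 0\{b}) | 0 :: —b→ p3
  p2 = 0 | (b.0 + 0\{b}) :: —b→ p3
  p3 = 0 | 0 :: ·
Reachable graph of Q (4 states):
  q0 = (b.0 + 0\{b}) | (a.0 + 0\{b}) :: —a→ q1, —b→ q2
  q1 = (b.0 + 0\{b}) | 0 :: —b→ q3
  q2 = 0 | (a.0 + 0\{b}) :: —a→ q3
  q3 = 0 | 0 :: ·
Coarsest stable partition (strong bisimilarity classes):
  B0 = {p0}
  B1 = {p1, p2, q1}
  B2 = {p3, q3}
  B3 = {q0}
  B4 = {q2}
p0 ∈ B0, q0 ∈ B3 → different blocks

NO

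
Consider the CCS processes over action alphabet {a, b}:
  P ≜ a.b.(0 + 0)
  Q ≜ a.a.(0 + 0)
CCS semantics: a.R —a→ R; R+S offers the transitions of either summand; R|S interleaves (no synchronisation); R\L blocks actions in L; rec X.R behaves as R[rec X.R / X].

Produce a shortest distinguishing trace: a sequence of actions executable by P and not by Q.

ab

P's transition system — 3 states:
  s0 = a.b.(0 + 0) ⊢ —a→ s1
  s1 = b.(0 + 0) ⊢ —b→ s2
  s2 = 0 + 0 ⊢ ·
Q's transition system — 3 states:
  t0 = a.a.(0 + 0) ⊢ —a→ t1
  t1 = a.(0 + 0) ⊢ —a→ t2
  t2 = 0 + 0 ⊢ ·
Trace ⟨ab⟩ through P, begin at {s0}:
  step 1 (a): {s1}
  step 2 (b): {s2}
  ✓ P
Trace ⟨ab⟩ through Q, begin at {t0}:
  step 1 (a): {t1}
  step 2 (b): ∅ (Q stuck)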